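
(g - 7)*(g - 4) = g^2 - 11*g + 28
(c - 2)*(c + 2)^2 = c^3 + 2*c^2 - 4*c - 8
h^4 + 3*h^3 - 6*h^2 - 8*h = h*(h - 2)*(h + 1)*(h + 4)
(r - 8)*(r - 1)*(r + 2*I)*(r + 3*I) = r^4 - 9*r^3 + 5*I*r^3 + 2*r^2 - 45*I*r^2 + 54*r + 40*I*r - 48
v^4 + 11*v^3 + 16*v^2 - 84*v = v*(v - 2)*(v + 6)*(v + 7)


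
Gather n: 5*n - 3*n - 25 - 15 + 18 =2*n - 22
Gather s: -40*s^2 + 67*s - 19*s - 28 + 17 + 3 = -40*s^2 + 48*s - 8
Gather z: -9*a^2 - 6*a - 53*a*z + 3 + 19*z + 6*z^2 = -9*a^2 - 6*a + 6*z^2 + z*(19 - 53*a) + 3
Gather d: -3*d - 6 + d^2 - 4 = d^2 - 3*d - 10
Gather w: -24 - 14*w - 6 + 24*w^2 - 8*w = 24*w^2 - 22*w - 30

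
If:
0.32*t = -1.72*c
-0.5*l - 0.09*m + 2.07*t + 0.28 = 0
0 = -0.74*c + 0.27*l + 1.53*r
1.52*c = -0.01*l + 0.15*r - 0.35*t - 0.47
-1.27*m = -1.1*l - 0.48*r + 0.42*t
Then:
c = 0.42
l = -7.86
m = -5.46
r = 1.59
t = -2.27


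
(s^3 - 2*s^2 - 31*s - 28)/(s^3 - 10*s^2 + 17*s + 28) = (s + 4)/(s - 4)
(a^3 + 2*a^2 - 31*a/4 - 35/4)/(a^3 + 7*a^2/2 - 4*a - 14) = (2*a^2 - 3*a - 5)/(2*(a^2 - 4))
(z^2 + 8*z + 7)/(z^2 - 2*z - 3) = (z + 7)/(z - 3)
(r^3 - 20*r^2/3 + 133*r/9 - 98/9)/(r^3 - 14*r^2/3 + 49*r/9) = (r - 2)/r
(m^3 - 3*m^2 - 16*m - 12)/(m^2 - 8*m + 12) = (m^2 + 3*m + 2)/(m - 2)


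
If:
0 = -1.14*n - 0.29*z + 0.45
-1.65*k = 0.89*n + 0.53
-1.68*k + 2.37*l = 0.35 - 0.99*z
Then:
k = 0.137214247740564*z - 0.534130781499203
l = -0.320455723120613*z - 0.230945026547958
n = 0.394736842105263 - 0.254385964912281*z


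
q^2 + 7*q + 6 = (q + 1)*(q + 6)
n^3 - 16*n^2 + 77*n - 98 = (n - 7)^2*(n - 2)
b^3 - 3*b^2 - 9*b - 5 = (b - 5)*(b + 1)^2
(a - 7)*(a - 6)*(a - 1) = a^3 - 14*a^2 + 55*a - 42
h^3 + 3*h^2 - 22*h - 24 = (h - 4)*(h + 1)*(h + 6)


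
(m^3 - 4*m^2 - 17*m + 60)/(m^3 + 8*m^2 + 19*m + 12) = (m^2 - 8*m + 15)/(m^2 + 4*m + 3)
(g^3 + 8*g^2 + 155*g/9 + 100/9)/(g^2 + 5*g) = g + 3 + 20/(9*g)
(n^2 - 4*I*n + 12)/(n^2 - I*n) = (n^2 - 4*I*n + 12)/(n*(n - I))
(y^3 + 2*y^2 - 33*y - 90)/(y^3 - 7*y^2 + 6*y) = (y^2 + 8*y + 15)/(y*(y - 1))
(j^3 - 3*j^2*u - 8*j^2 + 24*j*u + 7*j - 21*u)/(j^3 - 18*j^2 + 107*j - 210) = (j^2 - 3*j*u - j + 3*u)/(j^2 - 11*j + 30)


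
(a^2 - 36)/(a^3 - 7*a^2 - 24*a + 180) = (a + 6)/(a^2 - a - 30)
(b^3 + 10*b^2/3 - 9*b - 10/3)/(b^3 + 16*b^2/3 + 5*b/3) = (b - 2)/b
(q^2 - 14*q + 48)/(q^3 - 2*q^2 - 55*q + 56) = (q - 6)/(q^2 + 6*q - 7)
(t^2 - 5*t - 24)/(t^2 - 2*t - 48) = (t + 3)/(t + 6)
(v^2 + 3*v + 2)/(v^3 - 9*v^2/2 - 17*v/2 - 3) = 2*(v + 2)/(2*v^2 - 11*v - 6)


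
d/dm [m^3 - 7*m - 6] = 3*m^2 - 7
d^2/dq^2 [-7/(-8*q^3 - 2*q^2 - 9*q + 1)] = 14*(-2*(12*q + 1)*(8*q^3 + 2*q^2 + 9*q - 1) + (24*q^2 + 4*q + 9)^2)/(8*q^3 + 2*q^2 + 9*q - 1)^3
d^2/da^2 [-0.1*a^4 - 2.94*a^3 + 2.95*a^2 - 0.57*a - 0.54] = -1.2*a^2 - 17.64*a + 5.9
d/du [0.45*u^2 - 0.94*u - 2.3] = 0.9*u - 0.94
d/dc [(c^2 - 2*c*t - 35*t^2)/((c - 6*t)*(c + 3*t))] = t*(-c^2 + 34*c*t - 69*t^2)/(c^4 - 6*c^3*t - 27*c^2*t^2 + 108*c*t^3 + 324*t^4)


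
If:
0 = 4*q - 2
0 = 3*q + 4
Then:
No Solution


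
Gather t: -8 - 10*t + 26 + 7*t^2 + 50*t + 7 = 7*t^2 + 40*t + 25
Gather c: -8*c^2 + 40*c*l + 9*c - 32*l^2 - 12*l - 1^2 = -8*c^2 + c*(40*l + 9) - 32*l^2 - 12*l - 1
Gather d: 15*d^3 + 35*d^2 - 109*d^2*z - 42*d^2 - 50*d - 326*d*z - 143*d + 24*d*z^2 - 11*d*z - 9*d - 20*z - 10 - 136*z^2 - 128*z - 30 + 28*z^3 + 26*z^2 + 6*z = 15*d^3 + d^2*(-109*z - 7) + d*(24*z^2 - 337*z - 202) + 28*z^3 - 110*z^2 - 142*z - 40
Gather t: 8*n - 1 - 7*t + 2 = 8*n - 7*t + 1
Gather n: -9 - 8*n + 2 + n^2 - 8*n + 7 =n^2 - 16*n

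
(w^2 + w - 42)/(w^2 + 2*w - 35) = (w - 6)/(w - 5)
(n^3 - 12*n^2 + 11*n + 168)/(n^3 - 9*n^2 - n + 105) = (n - 8)/(n - 5)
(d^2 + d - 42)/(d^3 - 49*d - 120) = (-d^2 - d + 42)/(-d^3 + 49*d + 120)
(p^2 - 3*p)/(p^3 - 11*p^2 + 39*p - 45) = p/(p^2 - 8*p + 15)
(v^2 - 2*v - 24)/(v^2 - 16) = (v - 6)/(v - 4)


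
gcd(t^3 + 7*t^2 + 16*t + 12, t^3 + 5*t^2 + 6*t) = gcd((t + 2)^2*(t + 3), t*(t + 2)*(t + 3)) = t^2 + 5*t + 6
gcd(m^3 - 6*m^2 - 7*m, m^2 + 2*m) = m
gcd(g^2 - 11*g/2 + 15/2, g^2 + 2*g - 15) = g - 3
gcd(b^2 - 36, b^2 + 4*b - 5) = 1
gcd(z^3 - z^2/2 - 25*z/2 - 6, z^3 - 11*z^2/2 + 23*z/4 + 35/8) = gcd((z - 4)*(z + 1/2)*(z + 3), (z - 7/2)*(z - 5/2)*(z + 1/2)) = z + 1/2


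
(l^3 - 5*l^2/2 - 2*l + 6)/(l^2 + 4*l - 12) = (l^2 - l/2 - 3)/(l + 6)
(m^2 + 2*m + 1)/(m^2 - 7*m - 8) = (m + 1)/(m - 8)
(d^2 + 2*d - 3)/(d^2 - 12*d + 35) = (d^2 + 2*d - 3)/(d^2 - 12*d + 35)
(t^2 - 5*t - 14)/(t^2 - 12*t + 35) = (t + 2)/(t - 5)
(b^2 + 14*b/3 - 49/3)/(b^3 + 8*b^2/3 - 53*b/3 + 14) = (b + 7)/(b^2 + 5*b - 6)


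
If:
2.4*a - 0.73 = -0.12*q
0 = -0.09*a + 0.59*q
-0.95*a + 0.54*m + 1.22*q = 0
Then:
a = 0.30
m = 0.43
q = 0.05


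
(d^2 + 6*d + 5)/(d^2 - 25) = (d + 1)/(d - 5)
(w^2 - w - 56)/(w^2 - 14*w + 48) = (w + 7)/(w - 6)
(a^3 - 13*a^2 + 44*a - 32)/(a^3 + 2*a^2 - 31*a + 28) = (a - 8)/(a + 7)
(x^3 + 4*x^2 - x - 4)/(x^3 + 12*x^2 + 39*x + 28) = (x - 1)/(x + 7)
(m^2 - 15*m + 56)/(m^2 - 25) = (m^2 - 15*m + 56)/(m^2 - 25)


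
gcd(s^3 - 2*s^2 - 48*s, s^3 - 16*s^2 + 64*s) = s^2 - 8*s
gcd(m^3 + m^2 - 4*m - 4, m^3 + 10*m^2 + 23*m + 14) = m^2 + 3*m + 2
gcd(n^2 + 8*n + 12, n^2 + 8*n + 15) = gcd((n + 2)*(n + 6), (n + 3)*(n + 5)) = 1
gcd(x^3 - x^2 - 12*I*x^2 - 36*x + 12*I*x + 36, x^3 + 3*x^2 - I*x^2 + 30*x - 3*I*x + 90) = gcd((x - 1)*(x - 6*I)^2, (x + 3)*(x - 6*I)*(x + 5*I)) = x - 6*I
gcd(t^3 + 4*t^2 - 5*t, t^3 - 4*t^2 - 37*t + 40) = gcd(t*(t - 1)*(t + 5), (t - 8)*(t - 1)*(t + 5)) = t^2 + 4*t - 5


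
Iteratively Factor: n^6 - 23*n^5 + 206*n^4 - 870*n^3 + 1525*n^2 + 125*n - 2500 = (n - 5)*(n^5 - 18*n^4 + 116*n^3 - 290*n^2 + 75*n + 500) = (n - 5)*(n + 1)*(n^4 - 19*n^3 + 135*n^2 - 425*n + 500) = (n - 5)^2*(n + 1)*(n^3 - 14*n^2 + 65*n - 100) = (n - 5)^3*(n + 1)*(n^2 - 9*n + 20) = (n - 5)^3*(n - 4)*(n + 1)*(n - 5)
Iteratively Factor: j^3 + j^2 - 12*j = (j + 4)*(j^2 - 3*j) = (j - 3)*(j + 4)*(j)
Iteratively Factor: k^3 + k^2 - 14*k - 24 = (k + 3)*(k^2 - 2*k - 8) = (k - 4)*(k + 3)*(k + 2)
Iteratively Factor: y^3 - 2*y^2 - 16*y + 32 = (y - 2)*(y^2 - 16) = (y - 4)*(y - 2)*(y + 4)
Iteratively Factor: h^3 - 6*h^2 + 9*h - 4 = (h - 1)*(h^2 - 5*h + 4) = (h - 4)*(h - 1)*(h - 1)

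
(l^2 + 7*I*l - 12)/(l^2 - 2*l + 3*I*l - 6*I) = (l + 4*I)/(l - 2)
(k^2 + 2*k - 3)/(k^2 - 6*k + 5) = (k + 3)/(k - 5)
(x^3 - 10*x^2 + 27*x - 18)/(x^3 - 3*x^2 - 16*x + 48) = (x^2 - 7*x + 6)/(x^2 - 16)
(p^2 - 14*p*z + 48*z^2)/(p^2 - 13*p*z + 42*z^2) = (-p + 8*z)/(-p + 7*z)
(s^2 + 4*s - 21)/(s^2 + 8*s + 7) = (s - 3)/(s + 1)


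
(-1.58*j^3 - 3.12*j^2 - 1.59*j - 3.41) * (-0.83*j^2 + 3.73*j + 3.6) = 1.3114*j^5 - 3.3038*j^4 - 16.0059*j^3 - 14.3324*j^2 - 18.4433*j - 12.276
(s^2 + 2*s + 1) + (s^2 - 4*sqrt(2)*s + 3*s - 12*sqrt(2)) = 2*s^2 - 4*sqrt(2)*s + 5*s - 12*sqrt(2) + 1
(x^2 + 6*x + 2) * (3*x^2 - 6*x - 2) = 3*x^4 + 12*x^3 - 32*x^2 - 24*x - 4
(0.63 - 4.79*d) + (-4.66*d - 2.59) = -9.45*d - 1.96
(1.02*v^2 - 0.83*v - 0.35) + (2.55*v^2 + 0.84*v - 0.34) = 3.57*v^2 + 0.01*v - 0.69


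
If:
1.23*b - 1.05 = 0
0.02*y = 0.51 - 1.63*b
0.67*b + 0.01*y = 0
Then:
No Solution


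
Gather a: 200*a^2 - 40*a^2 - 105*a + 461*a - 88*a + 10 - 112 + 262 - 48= 160*a^2 + 268*a + 112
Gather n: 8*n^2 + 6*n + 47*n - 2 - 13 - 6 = 8*n^2 + 53*n - 21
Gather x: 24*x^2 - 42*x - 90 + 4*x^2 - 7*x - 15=28*x^2 - 49*x - 105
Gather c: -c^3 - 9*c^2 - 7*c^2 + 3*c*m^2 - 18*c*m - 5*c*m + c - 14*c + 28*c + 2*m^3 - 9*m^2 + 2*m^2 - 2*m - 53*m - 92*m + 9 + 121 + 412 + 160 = -c^3 - 16*c^2 + c*(3*m^2 - 23*m + 15) + 2*m^3 - 7*m^2 - 147*m + 702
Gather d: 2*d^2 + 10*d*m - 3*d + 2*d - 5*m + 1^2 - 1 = 2*d^2 + d*(10*m - 1) - 5*m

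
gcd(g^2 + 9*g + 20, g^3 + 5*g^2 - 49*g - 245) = g + 5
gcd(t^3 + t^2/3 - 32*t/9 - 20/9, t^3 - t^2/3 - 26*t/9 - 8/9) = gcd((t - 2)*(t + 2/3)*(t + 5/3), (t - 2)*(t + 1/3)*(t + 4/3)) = t - 2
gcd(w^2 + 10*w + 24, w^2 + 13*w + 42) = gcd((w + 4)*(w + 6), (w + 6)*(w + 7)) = w + 6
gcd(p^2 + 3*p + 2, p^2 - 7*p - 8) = p + 1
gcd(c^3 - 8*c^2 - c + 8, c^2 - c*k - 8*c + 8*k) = c - 8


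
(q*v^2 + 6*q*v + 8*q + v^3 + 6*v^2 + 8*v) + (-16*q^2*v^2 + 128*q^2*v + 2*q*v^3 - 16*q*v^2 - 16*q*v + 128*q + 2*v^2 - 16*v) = -16*q^2*v^2 + 128*q^2*v + 2*q*v^3 - 15*q*v^2 - 10*q*v + 136*q + v^3 + 8*v^2 - 8*v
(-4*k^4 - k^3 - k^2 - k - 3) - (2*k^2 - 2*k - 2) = -4*k^4 - k^3 - 3*k^2 + k - 1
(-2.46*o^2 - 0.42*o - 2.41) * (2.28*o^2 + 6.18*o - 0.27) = -5.6088*o^4 - 16.1604*o^3 - 7.4262*o^2 - 14.7804*o + 0.6507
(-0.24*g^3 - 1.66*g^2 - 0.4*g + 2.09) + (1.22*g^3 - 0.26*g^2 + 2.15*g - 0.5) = 0.98*g^3 - 1.92*g^2 + 1.75*g + 1.59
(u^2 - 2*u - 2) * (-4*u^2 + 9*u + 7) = -4*u^4 + 17*u^3 - 3*u^2 - 32*u - 14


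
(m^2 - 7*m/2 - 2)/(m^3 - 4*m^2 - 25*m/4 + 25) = 2*(2*m + 1)/(4*m^2 - 25)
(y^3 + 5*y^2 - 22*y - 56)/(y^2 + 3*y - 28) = y + 2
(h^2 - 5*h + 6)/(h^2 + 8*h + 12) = (h^2 - 5*h + 6)/(h^2 + 8*h + 12)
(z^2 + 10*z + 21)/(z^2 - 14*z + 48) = (z^2 + 10*z + 21)/(z^2 - 14*z + 48)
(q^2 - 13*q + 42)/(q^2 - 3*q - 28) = (q - 6)/(q + 4)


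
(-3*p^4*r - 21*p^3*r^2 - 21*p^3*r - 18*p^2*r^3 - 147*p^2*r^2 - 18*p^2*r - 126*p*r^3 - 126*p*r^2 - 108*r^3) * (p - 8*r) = -3*p^5*r + 3*p^4*r^2 - 21*p^4*r + 150*p^3*r^3 + 21*p^3*r^2 - 18*p^3*r + 144*p^2*r^4 + 1050*p^2*r^3 + 18*p^2*r^2 + 1008*p*r^4 + 900*p*r^3 + 864*r^4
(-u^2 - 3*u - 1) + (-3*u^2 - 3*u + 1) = -4*u^2 - 6*u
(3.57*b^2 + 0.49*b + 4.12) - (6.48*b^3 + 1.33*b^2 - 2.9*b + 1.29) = -6.48*b^3 + 2.24*b^2 + 3.39*b + 2.83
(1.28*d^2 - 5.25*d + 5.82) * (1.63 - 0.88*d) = -1.1264*d^3 + 6.7064*d^2 - 13.6791*d + 9.4866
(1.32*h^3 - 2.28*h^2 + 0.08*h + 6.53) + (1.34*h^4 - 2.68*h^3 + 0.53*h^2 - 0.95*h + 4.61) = 1.34*h^4 - 1.36*h^3 - 1.75*h^2 - 0.87*h + 11.14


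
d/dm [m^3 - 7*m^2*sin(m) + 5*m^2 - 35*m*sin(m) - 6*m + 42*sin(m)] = -7*m^2*cos(m) + 3*m^2 - 14*m*sin(m) - 35*m*cos(m) + 10*m - 35*sin(m) + 42*cos(m) - 6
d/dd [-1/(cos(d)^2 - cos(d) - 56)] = (1 - 2*cos(d))*sin(d)/(sin(d)^2 + cos(d) + 55)^2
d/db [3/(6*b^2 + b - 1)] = 3*(-12*b - 1)/(6*b^2 + b - 1)^2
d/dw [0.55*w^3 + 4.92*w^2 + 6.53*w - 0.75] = 1.65*w^2 + 9.84*w + 6.53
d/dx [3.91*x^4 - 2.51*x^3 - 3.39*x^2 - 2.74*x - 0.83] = 15.64*x^3 - 7.53*x^2 - 6.78*x - 2.74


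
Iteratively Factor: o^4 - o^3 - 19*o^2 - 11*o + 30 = (o - 1)*(o^3 - 19*o - 30) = (o - 1)*(o + 3)*(o^2 - 3*o - 10) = (o - 5)*(o - 1)*(o + 3)*(o + 2)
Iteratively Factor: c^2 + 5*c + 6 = (c + 3)*(c + 2)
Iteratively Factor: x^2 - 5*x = (x - 5)*(x)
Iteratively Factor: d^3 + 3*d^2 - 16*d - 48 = (d - 4)*(d^2 + 7*d + 12) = (d - 4)*(d + 4)*(d + 3)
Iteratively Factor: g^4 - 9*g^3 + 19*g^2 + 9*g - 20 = (g + 1)*(g^3 - 10*g^2 + 29*g - 20) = (g - 4)*(g + 1)*(g^2 - 6*g + 5) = (g - 4)*(g - 1)*(g + 1)*(g - 5)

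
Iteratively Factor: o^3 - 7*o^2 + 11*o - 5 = (o - 5)*(o^2 - 2*o + 1) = (o - 5)*(o - 1)*(o - 1)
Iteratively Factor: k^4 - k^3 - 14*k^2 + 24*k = (k)*(k^3 - k^2 - 14*k + 24) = k*(k + 4)*(k^2 - 5*k + 6) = k*(k - 3)*(k + 4)*(k - 2)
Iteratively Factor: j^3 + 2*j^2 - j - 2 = (j - 1)*(j^2 + 3*j + 2) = (j - 1)*(j + 2)*(j + 1)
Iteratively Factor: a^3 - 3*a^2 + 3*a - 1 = (a - 1)*(a^2 - 2*a + 1) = (a - 1)^2*(a - 1)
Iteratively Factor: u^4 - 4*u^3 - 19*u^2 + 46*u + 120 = (u - 5)*(u^3 + u^2 - 14*u - 24) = (u - 5)*(u + 2)*(u^2 - u - 12) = (u - 5)*(u + 2)*(u + 3)*(u - 4)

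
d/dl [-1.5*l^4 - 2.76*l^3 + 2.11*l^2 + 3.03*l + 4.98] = -6.0*l^3 - 8.28*l^2 + 4.22*l + 3.03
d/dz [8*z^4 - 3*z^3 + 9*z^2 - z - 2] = 32*z^3 - 9*z^2 + 18*z - 1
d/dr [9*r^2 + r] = 18*r + 1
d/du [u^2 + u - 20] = 2*u + 1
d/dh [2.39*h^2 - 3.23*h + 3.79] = 4.78*h - 3.23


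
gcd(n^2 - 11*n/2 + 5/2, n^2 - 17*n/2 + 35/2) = n - 5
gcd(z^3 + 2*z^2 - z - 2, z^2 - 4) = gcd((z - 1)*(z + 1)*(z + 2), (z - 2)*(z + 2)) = z + 2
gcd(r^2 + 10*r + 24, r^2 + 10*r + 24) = r^2 + 10*r + 24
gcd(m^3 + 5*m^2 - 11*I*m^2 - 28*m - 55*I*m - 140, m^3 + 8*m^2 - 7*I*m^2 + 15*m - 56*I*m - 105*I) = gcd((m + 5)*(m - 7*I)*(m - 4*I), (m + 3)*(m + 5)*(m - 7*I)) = m^2 + m*(5 - 7*I) - 35*I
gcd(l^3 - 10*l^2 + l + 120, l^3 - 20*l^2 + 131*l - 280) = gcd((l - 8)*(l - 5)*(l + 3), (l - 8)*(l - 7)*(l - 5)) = l^2 - 13*l + 40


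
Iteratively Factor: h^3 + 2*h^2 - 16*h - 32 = (h + 4)*(h^2 - 2*h - 8) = (h + 2)*(h + 4)*(h - 4)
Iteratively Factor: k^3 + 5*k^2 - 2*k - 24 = (k + 4)*(k^2 + k - 6) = (k - 2)*(k + 4)*(k + 3)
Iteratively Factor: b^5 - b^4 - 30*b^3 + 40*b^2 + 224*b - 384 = (b - 2)*(b^4 + b^3 - 28*b^2 - 16*b + 192) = (b - 3)*(b - 2)*(b^3 + 4*b^2 - 16*b - 64) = (b - 3)*(b - 2)*(b + 4)*(b^2 - 16) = (b - 3)*(b - 2)*(b + 4)^2*(b - 4)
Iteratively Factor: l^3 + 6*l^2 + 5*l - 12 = (l + 4)*(l^2 + 2*l - 3) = (l + 3)*(l + 4)*(l - 1)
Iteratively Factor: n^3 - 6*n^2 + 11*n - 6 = (n - 3)*(n^2 - 3*n + 2) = (n - 3)*(n - 1)*(n - 2)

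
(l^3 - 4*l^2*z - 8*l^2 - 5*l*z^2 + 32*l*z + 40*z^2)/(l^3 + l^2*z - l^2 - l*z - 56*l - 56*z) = (l - 5*z)/(l + 7)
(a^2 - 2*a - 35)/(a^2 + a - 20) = (a - 7)/(a - 4)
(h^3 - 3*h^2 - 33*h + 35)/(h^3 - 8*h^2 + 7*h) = (h + 5)/h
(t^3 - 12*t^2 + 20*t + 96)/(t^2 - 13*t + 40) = (t^2 - 4*t - 12)/(t - 5)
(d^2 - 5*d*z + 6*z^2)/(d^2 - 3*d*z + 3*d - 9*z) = (d - 2*z)/(d + 3)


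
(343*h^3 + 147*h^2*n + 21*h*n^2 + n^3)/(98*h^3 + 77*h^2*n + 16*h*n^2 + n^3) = (7*h + n)/(2*h + n)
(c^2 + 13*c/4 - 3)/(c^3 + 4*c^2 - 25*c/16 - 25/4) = 4*(4*c - 3)/(16*c^2 - 25)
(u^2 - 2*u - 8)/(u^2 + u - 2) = (u - 4)/(u - 1)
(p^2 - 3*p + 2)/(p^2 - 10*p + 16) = (p - 1)/(p - 8)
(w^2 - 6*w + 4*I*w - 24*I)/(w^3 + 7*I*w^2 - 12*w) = (w - 6)/(w*(w + 3*I))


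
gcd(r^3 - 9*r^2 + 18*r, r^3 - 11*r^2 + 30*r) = r^2 - 6*r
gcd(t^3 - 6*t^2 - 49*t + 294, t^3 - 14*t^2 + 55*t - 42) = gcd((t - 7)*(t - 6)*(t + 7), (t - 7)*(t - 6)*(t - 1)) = t^2 - 13*t + 42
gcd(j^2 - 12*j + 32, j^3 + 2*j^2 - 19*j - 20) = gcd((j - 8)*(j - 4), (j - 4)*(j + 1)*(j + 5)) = j - 4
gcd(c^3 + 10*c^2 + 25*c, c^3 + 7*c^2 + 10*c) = c^2 + 5*c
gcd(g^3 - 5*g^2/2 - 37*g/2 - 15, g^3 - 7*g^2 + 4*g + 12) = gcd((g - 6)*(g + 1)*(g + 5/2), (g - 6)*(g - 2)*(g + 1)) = g^2 - 5*g - 6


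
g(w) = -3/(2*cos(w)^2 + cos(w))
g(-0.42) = -1.16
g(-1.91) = 26.95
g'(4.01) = -101.88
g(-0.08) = -1.01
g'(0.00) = 0.00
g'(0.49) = -1.07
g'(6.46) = -0.31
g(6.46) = -1.03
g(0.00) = -1.00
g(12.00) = -1.32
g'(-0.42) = 0.85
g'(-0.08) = 0.13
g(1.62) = 67.65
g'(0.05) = -0.08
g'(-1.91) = -75.57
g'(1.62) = -1223.91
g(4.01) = -15.90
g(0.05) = -1.00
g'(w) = -3*(4*sin(w)*cos(w) + sin(w))/(2*cos(w)^2 + cos(w))^2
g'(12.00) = 1.37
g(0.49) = -1.23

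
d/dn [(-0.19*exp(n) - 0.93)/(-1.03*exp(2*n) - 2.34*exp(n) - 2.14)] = (-(0.19*exp(n) + 0.93)*(2.06*exp(n) + 2.34) + 0.1957*exp(2*n) + 0.4446*exp(n) + 0.4066)*exp(n)/(1.03*exp(2*n) + 2.34*exp(n) + 2.14)^2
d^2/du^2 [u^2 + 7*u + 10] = 2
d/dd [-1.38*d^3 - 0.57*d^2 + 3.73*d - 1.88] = -4.14*d^2 - 1.14*d + 3.73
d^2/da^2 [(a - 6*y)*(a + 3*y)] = 2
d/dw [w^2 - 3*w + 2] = 2*w - 3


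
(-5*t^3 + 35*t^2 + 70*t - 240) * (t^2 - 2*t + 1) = -5*t^5 + 45*t^4 - 5*t^3 - 345*t^2 + 550*t - 240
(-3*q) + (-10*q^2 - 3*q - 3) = -10*q^2 - 6*q - 3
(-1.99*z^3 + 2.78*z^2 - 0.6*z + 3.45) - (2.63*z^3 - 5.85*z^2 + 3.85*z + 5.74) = -4.62*z^3 + 8.63*z^2 - 4.45*z - 2.29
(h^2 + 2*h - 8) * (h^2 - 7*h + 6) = h^4 - 5*h^3 - 16*h^2 + 68*h - 48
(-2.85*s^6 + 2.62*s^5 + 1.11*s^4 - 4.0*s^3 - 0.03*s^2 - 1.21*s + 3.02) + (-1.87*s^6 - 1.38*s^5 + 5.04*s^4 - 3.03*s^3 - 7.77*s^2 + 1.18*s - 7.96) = -4.72*s^6 + 1.24*s^5 + 6.15*s^4 - 7.03*s^3 - 7.8*s^2 - 0.03*s - 4.94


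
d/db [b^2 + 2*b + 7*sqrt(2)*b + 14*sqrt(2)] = 2*b + 2 + 7*sqrt(2)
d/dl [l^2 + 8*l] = 2*l + 8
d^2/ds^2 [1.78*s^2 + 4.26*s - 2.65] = 3.56000000000000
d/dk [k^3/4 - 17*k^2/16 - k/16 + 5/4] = 3*k^2/4 - 17*k/8 - 1/16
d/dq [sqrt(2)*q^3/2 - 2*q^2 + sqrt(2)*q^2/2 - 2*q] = 3*sqrt(2)*q^2/2 - 4*q + sqrt(2)*q - 2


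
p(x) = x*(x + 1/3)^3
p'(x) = 3*x*(x + 1/3)^2 + (x + 1/3)^3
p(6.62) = 2225.55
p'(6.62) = 1296.39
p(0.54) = 0.36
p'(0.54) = 1.90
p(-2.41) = 21.58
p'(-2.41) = -40.14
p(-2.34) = 18.91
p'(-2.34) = -36.35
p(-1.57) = 2.97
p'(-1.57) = -9.09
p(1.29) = 5.52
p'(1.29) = 14.48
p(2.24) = 38.17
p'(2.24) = 61.54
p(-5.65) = 849.12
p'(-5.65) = -629.41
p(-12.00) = 19055.56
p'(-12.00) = -6487.96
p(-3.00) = 56.89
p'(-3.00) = -82.96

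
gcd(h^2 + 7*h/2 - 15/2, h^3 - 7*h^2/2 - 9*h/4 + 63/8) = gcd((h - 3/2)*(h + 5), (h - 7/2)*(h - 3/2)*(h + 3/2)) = h - 3/2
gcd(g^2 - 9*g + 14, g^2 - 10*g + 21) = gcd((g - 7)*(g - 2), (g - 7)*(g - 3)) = g - 7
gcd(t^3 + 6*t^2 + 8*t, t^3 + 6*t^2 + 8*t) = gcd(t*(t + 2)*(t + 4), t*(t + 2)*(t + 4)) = t^3 + 6*t^2 + 8*t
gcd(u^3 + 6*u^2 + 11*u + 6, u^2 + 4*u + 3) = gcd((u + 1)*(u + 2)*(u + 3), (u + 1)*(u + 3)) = u^2 + 4*u + 3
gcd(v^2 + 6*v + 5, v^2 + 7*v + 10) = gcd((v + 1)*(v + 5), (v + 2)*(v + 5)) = v + 5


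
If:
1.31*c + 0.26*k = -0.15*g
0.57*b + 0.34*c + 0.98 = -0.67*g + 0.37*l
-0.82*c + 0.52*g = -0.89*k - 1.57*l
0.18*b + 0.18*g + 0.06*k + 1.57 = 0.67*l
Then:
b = 12.3652319179241*l - 23.9473779874228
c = 0.283526041988515*l + 0.0232961190490904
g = 18.8986339885885 - 10.111314996258*l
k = 4.40491590166823*l - 11.0204346701638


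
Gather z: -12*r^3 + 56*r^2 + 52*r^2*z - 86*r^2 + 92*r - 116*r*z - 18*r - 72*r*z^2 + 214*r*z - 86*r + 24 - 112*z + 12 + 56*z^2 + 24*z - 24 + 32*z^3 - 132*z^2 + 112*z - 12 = -12*r^3 - 30*r^2 - 12*r + 32*z^3 + z^2*(-72*r - 76) + z*(52*r^2 + 98*r + 24)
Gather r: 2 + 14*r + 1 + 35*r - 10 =49*r - 7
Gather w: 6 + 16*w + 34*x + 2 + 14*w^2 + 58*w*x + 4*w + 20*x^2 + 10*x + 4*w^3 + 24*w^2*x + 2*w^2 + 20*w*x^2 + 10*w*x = 4*w^3 + w^2*(24*x + 16) + w*(20*x^2 + 68*x + 20) + 20*x^2 + 44*x + 8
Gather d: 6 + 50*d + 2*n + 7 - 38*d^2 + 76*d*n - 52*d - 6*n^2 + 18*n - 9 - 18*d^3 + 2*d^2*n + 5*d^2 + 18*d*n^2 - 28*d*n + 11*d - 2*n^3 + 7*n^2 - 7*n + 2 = -18*d^3 + d^2*(2*n - 33) + d*(18*n^2 + 48*n + 9) - 2*n^3 + n^2 + 13*n + 6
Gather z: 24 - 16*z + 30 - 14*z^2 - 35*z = -14*z^2 - 51*z + 54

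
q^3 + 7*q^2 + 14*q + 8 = (q + 1)*(q + 2)*(q + 4)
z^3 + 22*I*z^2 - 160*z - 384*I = (z + 6*I)*(z + 8*I)^2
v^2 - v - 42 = (v - 7)*(v + 6)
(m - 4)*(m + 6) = m^2 + 2*m - 24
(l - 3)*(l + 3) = l^2 - 9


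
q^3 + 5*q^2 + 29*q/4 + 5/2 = (q + 1/2)*(q + 2)*(q + 5/2)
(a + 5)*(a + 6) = a^2 + 11*a + 30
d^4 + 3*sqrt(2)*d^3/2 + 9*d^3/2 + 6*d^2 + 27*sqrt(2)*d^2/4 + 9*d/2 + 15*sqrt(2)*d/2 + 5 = (d + 2)*(d + 5/2)*(d + sqrt(2)/2)*(d + sqrt(2))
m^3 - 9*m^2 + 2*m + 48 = (m - 8)*(m - 3)*(m + 2)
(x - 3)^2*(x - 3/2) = x^3 - 15*x^2/2 + 18*x - 27/2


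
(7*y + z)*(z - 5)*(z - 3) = 7*y*z^2 - 56*y*z + 105*y + z^3 - 8*z^2 + 15*z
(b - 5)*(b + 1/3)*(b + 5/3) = b^3 - 3*b^2 - 85*b/9 - 25/9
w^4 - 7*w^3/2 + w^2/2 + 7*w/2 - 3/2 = (w - 3)*(w - 1)*(w - 1/2)*(w + 1)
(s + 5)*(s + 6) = s^2 + 11*s + 30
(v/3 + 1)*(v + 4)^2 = v^3/3 + 11*v^2/3 + 40*v/3 + 16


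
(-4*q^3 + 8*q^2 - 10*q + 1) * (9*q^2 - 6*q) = -36*q^5 + 96*q^4 - 138*q^3 + 69*q^2 - 6*q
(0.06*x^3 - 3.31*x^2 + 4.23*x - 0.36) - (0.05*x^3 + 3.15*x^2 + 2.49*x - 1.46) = 0.01*x^3 - 6.46*x^2 + 1.74*x + 1.1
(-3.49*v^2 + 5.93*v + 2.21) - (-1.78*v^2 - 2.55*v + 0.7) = -1.71*v^2 + 8.48*v + 1.51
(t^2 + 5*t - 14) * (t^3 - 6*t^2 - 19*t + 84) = t^5 - t^4 - 63*t^3 + 73*t^2 + 686*t - 1176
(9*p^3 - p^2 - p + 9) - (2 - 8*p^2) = 9*p^3 + 7*p^2 - p + 7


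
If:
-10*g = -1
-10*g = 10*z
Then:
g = 1/10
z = -1/10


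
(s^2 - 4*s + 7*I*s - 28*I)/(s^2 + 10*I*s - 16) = (s^2 + s*(-4 + 7*I) - 28*I)/(s^2 + 10*I*s - 16)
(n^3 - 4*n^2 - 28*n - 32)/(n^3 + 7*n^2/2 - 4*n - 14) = 2*(n^2 - 6*n - 16)/(2*n^2 + 3*n - 14)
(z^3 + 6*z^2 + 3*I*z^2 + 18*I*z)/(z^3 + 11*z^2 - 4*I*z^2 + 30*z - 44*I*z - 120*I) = z*(z + 3*I)/(z^2 + z*(5 - 4*I) - 20*I)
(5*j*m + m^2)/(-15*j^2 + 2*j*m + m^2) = -m/(3*j - m)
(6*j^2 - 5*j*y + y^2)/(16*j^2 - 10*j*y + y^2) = (-3*j + y)/(-8*j + y)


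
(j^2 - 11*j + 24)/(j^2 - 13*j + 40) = (j - 3)/(j - 5)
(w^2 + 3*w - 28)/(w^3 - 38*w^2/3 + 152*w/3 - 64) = 3*(w + 7)/(3*w^2 - 26*w + 48)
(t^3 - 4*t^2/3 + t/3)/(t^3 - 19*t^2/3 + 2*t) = (t - 1)/(t - 6)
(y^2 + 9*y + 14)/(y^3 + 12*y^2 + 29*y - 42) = (y + 2)/(y^2 + 5*y - 6)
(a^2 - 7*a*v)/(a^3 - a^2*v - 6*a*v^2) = (-a + 7*v)/(-a^2 + a*v + 6*v^2)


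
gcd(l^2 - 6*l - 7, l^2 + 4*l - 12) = 1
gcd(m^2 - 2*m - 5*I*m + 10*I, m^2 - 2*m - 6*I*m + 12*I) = m - 2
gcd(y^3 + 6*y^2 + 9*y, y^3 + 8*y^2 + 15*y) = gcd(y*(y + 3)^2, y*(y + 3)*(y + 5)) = y^2 + 3*y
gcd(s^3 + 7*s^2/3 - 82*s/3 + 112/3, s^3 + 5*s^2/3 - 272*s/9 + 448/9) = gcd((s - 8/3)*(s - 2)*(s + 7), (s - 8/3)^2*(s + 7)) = s^2 + 13*s/3 - 56/3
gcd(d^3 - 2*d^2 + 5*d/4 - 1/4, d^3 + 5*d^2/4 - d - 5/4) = d - 1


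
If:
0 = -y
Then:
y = 0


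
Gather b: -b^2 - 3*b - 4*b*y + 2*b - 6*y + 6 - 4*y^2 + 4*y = -b^2 + b*(-4*y - 1) - 4*y^2 - 2*y + 6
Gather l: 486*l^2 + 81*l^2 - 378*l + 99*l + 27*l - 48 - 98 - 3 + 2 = 567*l^2 - 252*l - 147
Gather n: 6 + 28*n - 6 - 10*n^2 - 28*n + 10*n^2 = 0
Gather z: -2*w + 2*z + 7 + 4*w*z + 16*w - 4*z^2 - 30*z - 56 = 14*w - 4*z^2 + z*(4*w - 28) - 49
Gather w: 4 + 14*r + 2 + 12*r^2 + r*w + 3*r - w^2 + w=12*r^2 + 17*r - w^2 + w*(r + 1) + 6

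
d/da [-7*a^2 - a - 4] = -14*a - 1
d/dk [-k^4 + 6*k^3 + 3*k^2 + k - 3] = -4*k^3 + 18*k^2 + 6*k + 1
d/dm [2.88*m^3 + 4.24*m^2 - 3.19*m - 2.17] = 8.64*m^2 + 8.48*m - 3.19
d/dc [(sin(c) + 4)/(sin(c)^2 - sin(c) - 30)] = (-8*sin(c) + cos(c)^2 - 27)*cos(c)/(sin(c) + cos(c)^2 + 29)^2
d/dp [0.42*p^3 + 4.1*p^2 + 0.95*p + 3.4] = 1.26*p^2 + 8.2*p + 0.95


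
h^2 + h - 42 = (h - 6)*(h + 7)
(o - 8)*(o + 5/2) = o^2 - 11*o/2 - 20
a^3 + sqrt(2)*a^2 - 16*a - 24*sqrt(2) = (a - 3*sqrt(2))*(a + 2*sqrt(2))^2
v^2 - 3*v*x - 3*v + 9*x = (v - 3)*(v - 3*x)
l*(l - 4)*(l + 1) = l^3 - 3*l^2 - 4*l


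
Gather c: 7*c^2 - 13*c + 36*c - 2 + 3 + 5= 7*c^2 + 23*c + 6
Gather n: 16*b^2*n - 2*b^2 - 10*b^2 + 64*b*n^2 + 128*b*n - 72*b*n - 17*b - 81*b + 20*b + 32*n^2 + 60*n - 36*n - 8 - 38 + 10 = -12*b^2 - 78*b + n^2*(64*b + 32) + n*(16*b^2 + 56*b + 24) - 36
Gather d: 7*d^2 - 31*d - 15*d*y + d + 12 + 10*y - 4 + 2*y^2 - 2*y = 7*d^2 + d*(-15*y - 30) + 2*y^2 + 8*y + 8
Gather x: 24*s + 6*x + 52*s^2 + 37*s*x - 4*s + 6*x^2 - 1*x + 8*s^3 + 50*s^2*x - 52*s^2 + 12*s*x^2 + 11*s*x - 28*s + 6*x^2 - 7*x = 8*s^3 - 8*s + x^2*(12*s + 12) + x*(50*s^2 + 48*s - 2)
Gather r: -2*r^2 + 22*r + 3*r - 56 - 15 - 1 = -2*r^2 + 25*r - 72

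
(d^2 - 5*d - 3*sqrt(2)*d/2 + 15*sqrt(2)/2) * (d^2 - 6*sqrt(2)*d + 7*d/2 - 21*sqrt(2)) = d^4 - 15*sqrt(2)*d^3/2 - 3*d^3/2 + d^2/2 + 45*sqrt(2)*d^2/4 - 27*d + 525*sqrt(2)*d/4 - 315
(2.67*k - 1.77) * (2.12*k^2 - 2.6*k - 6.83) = 5.6604*k^3 - 10.6944*k^2 - 13.6341*k + 12.0891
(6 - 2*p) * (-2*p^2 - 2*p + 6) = 4*p^3 - 8*p^2 - 24*p + 36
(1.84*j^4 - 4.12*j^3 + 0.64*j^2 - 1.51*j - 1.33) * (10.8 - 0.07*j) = -0.1288*j^5 + 20.1604*j^4 - 44.5408*j^3 + 7.0177*j^2 - 16.2149*j - 14.364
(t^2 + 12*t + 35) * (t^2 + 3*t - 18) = t^4 + 15*t^3 + 53*t^2 - 111*t - 630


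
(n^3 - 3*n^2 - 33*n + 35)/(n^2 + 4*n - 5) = n - 7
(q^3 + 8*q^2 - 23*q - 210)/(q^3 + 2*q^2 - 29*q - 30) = (q + 7)/(q + 1)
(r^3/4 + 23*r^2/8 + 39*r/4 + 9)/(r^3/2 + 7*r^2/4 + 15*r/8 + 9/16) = 2*(r^2 + 10*r + 24)/(4*r^2 + 8*r + 3)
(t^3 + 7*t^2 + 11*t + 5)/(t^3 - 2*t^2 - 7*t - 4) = (t + 5)/(t - 4)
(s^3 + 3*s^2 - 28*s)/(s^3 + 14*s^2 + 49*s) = (s - 4)/(s + 7)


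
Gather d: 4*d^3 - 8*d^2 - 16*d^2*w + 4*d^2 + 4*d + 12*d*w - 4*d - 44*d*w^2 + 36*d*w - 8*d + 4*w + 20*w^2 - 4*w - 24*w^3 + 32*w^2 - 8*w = 4*d^3 + d^2*(-16*w - 4) + d*(-44*w^2 + 48*w - 8) - 24*w^3 + 52*w^2 - 8*w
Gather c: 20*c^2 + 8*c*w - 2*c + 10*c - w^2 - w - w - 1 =20*c^2 + c*(8*w + 8) - w^2 - 2*w - 1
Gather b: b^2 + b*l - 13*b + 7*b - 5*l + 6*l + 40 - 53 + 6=b^2 + b*(l - 6) + l - 7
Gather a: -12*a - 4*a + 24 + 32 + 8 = 64 - 16*a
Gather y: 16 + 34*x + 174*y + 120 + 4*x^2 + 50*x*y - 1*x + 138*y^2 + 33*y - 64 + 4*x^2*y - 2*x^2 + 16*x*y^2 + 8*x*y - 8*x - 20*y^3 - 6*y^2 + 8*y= 2*x^2 + 25*x - 20*y^3 + y^2*(16*x + 132) + y*(4*x^2 + 58*x + 215) + 72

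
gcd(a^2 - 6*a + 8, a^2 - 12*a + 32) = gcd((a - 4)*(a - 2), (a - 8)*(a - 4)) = a - 4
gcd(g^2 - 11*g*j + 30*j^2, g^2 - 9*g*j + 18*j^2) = g - 6*j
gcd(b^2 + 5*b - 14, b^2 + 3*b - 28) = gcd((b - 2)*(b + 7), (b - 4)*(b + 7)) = b + 7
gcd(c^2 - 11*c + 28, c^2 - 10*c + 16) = 1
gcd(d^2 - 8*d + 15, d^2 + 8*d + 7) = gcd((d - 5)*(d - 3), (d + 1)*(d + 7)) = 1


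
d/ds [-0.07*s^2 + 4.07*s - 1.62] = 4.07 - 0.14*s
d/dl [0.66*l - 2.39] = 0.660000000000000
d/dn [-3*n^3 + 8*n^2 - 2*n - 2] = -9*n^2 + 16*n - 2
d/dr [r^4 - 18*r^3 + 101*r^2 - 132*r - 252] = 4*r^3 - 54*r^2 + 202*r - 132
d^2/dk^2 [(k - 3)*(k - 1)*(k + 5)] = 6*k + 2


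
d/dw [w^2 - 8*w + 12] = 2*w - 8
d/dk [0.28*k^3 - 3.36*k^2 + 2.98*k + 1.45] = 0.84*k^2 - 6.72*k + 2.98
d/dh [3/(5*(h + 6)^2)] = -6/(5*(h + 6)^3)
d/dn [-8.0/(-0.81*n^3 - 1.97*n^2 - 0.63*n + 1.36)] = (-19.44*n^2 - 31.52*n - 5.04)/(0.81*n^3 + 1.97*n^2 + 0.63*n - 1.36)^2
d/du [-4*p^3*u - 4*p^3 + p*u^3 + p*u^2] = p*(-4*p^2 + 3*u^2 + 2*u)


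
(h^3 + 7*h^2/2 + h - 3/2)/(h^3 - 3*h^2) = (h^3 + 7*h^2/2 + h - 3/2)/(h^2*(h - 3))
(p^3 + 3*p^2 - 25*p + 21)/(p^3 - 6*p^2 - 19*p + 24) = (p^2 + 4*p - 21)/(p^2 - 5*p - 24)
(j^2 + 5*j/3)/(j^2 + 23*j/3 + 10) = j/(j + 6)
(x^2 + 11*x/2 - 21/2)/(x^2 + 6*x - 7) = (x - 3/2)/(x - 1)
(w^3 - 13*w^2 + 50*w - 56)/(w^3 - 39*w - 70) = (w^2 - 6*w + 8)/(w^2 + 7*w + 10)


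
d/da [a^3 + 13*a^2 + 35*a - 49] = 3*a^2 + 26*a + 35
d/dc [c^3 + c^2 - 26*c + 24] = 3*c^2 + 2*c - 26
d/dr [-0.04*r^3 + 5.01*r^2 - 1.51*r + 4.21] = -0.12*r^2 + 10.02*r - 1.51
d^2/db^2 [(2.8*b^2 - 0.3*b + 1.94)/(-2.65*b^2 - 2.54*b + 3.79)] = (41.9071*b^3 - 250.4727*b^2 - 60.27054*b - 138.663988)/(18.609625*b^6 + 53.51145*b^5 - 28.555605*b^4 - 136.675876*b^3 + 40.839903*b^2 + 109.454442*b - 54.439939)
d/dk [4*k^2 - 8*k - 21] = 8*k - 8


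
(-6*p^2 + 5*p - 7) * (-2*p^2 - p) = 12*p^4 - 4*p^3 + 9*p^2 + 7*p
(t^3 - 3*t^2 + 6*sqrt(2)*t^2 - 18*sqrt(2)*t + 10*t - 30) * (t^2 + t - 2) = t^5 - 2*t^4 + 6*sqrt(2)*t^4 - 12*sqrt(2)*t^3 + 5*t^3 - 30*sqrt(2)*t^2 - 14*t^2 - 50*t + 36*sqrt(2)*t + 60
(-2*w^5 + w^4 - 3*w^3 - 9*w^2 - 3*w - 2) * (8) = -16*w^5 + 8*w^4 - 24*w^3 - 72*w^2 - 24*w - 16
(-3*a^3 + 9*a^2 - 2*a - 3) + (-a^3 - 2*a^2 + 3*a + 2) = -4*a^3 + 7*a^2 + a - 1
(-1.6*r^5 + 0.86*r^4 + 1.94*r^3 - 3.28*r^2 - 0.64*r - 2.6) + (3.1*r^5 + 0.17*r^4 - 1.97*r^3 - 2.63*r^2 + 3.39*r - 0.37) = 1.5*r^5 + 1.03*r^4 - 0.03*r^3 - 5.91*r^2 + 2.75*r - 2.97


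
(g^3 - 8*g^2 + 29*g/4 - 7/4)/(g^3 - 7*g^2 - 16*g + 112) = (g^2 - g + 1/4)/(g^2 - 16)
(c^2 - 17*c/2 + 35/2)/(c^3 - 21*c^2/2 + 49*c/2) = (c - 5)/(c*(c - 7))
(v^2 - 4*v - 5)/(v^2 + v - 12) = (v^2 - 4*v - 5)/(v^2 + v - 12)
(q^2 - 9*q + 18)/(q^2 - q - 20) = (-q^2 + 9*q - 18)/(-q^2 + q + 20)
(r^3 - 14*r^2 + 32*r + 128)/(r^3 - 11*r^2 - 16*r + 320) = (r + 2)/(r + 5)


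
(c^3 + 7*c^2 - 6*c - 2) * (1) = c^3 + 7*c^2 - 6*c - 2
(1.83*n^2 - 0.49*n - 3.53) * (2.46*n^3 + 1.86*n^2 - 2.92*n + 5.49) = 4.5018*n^5 + 2.1984*n^4 - 14.9388*n^3 + 4.9117*n^2 + 7.6175*n - 19.3797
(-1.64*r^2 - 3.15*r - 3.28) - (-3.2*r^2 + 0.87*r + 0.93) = 1.56*r^2 - 4.02*r - 4.21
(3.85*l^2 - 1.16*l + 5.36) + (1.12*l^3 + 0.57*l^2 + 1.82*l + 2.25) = 1.12*l^3 + 4.42*l^2 + 0.66*l + 7.61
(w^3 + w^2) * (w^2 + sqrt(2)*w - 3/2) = w^5 + w^4 + sqrt(2)*w^4 - 3*w^3/2 + sqrt(2)*w^3 - 3*w^2/2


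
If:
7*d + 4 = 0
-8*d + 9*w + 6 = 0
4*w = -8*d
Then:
No Solution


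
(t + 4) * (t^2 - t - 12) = t^3 + 3*t^2 - 16*t - 48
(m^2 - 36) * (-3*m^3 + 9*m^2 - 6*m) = -3*m^5 + 9*m^4 + 102*m^3 - 324*m^2 + 216*m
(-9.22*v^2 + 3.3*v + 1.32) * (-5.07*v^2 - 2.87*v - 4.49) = 46.7454*v^4 + 9.7304*v^3 + 25.2344*v^2 - 18.6054*v - 5.9268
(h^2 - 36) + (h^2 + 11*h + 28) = 2*h^2 + 11*h - 8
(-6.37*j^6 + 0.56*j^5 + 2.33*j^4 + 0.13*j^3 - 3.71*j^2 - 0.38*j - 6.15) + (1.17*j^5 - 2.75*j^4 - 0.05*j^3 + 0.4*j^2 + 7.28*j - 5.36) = -6.37*j^6 + 1.73*j^5 - 0.42*j^4 + 0.08*j^3 - 3.31*j^2 + 6.9*j - 11.51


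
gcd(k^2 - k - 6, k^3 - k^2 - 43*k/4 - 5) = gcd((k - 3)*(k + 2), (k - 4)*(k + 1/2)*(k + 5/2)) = 1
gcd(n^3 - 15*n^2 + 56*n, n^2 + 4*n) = n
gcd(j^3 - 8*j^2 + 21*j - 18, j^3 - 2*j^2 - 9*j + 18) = j^2 - 5*j + 6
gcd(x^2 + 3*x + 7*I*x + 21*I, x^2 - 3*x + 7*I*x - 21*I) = x + 7*I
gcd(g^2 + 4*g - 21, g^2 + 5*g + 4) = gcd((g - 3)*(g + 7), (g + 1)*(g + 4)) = 1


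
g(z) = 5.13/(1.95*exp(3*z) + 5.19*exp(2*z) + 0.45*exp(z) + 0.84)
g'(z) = 5.13*(-5.85*exp(3*z) - 10.38*exp(2*z) - 0.45*exp(z))/(1.95*exp(3*z) + 5.19*exp(2*z) + 0.45*exp(z) + 0.84)^2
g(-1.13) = 3.22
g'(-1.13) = -2.88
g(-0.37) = 1.20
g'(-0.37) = -2.02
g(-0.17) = 0.84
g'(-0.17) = -1.56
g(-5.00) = 6.08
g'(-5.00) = -0.03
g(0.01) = 0.60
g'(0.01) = -1.18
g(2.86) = 0.00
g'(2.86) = -0.00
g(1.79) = 0.01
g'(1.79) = -0.02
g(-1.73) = 4.69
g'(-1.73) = -1.88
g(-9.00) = 6.11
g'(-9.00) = 0.00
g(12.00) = 0.00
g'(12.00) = 0.00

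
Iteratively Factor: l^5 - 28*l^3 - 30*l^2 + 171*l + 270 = (l + 2)*(l^4 - 2*l^3 - 24*l^2 + 18*l + 135) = (l + 2)*(l + 3)*(l^3 - 5*l^2 - 9*l + 45) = (l + 2)*(l + 3)^2*(l^2 - 8*l + 15) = (l - 5)*(l + 2)*(l + 3)^2*(l - 3)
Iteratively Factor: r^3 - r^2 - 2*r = (r + 1)*(r^2 - 2*r) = (r - 2)*(r + 1)*(r)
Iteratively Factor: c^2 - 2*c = (c)*(c - 2)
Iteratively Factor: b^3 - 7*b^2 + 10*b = (b)*(b^2 - 7*b + 10) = b*(b - 5)*(b - 2)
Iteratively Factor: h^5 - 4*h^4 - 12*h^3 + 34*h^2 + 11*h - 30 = (h - 2)*(h^4 - 2*h^3 - 16*h^2 + 2*h + 15) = (h - 2)*(h + 3)*(h^3 - 5*h^2 - h + 5) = (h - 2)*(h + 1)*(h + 3)*(h^2 - 6*h + 5) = (h - 2)*(h - 1)*(h + 1)*(h + 3)*(h - 5)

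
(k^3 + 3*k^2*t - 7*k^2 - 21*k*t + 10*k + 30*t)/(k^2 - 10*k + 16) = (k^2 + 3*k*t - 5*k - 15*t)/(k - 8)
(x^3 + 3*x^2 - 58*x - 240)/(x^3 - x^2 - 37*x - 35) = (x^2 - 2*x - 48)/(x^2 - 6*x - 7)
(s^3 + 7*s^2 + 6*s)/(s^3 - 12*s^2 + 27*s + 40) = s*(s + 6)/(s^2 - 13*s + 40)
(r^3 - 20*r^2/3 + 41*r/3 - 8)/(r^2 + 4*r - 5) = (r^2 - 17*r/3 + 8)/(r + 5)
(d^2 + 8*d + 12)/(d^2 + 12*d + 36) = (d + 2)/(d + 6)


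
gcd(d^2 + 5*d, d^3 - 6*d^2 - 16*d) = d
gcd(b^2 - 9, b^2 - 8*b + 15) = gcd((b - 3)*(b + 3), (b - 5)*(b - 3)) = b - 3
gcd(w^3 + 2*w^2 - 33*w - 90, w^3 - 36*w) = w - 6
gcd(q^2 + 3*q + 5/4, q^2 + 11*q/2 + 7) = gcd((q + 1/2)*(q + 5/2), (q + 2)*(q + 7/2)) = 1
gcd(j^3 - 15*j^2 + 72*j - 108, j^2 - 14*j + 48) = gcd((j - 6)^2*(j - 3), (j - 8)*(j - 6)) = j - 6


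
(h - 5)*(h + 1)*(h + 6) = h^3 + 2*h^2 - 29*h - 30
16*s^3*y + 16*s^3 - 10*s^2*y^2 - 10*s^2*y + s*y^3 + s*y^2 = (-8*s + y)*(-2*s + y)*(s*y + s)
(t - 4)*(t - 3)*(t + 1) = t^3 - 6*t^2 + 5*t + 12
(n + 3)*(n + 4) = n^2 + 7*n + 12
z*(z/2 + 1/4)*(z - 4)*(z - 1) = z^4/2 - 9*z^3/4 + 3*z^2/4 + z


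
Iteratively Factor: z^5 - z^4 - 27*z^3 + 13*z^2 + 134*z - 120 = (z - 5)*(z^4 + 4*z^3 - 7*z^2 - 22*z + 24) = (z - 5)*(z - 1)*(z^3 + 5*z^2 - 2*z - 24) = (z - 5)*(z - 1)*(z + 3)*(z^2 + 2*z - 8) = (z - 5)*(z - 1)*(z + 3)*(z + 4)*(z - 2)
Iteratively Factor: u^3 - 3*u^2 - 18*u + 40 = (u - 2)*(u^2 - u - 20) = (u - 5)*(u - 2)*(u + 4)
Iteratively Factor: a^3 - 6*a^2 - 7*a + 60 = (a - 4)*(a^2 - 2*a - 15) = (a - 4)*(a + 3)*(a - 5)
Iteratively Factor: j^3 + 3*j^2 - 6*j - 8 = (j + 1)*(j^2 + 2*j - 8) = (j - 2)*(j + 1)*(j + 4)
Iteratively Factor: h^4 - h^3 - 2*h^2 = (h - 2)*(h^3 + h^2) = h*(h - 2)*(h^2 + h) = h*(h - 2)*(h + 1)*(h)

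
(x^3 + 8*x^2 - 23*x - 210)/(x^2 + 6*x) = x + 2 - 35/x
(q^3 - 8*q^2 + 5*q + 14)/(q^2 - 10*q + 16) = (q^2 - 6*q - 7)/(q - 8)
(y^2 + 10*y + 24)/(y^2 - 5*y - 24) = (y^2 + 10*y + 24)/(y^2 - 5*y - 24)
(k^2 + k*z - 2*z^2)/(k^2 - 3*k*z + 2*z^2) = (-k - 2*z)/(-k + 2*z)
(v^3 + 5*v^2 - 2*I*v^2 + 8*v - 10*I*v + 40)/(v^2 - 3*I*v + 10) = (v^2 + v*(5 - 4*I) - 20*I)/(v - 5*I)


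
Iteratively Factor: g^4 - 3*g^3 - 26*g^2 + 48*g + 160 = (g + 2)*(g^3 - 5*g^2 - 16*g + 80) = (g - 4)*(g + 2)*(g^2 - g - 20) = (g - 4)*(g + 2)*(g + 4)*(g - 5)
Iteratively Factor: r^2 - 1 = (r - 1)*(r + 1)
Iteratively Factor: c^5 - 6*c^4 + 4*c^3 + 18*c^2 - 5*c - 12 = (c - 4)*(c^4 - 2*c^3 - 4*c^2 + 2*c + 3) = (c - 4)*(c - 3)*(c^3 + c^2 - c - 1) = (c - 4)*(c - 3)*(c - 1)*(c^2 + 2*c + 1) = (c - 4)*(c - 3)*(c - 1)*(c + 1)*(c + 1)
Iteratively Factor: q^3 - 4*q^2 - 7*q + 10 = (q - 1)*(q^2 - 3*q - 10) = (q - 1)*(q + 2)*(q - 5)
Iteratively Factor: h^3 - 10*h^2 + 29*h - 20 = (h - 5)*(h^2 - 5*h + 4) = (h - 5)*(h - 1)*(h - 4)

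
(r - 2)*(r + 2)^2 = r^3 + 2*r^2 - 4*r - 8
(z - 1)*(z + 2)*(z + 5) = z^3 + 6*z^2 + 3*z - 10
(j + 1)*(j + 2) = j^2 + 3*j + 2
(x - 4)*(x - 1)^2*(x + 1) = x^4 - 5*x^3 + 3*x^2 + 5*x - 4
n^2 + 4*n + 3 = (n + 1)*(n + 3)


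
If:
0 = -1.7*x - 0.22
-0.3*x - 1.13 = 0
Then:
No Solution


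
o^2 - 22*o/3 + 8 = (o - 6)*(o - 4/3)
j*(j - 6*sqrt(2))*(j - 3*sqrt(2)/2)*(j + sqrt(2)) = j^4 - 13*sqrt(2)*j^3/2 + 3*j^2 + 18*sqrt(2)*j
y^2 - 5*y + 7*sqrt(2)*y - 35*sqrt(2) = (y - 5)*(y + 7*sqrt(2))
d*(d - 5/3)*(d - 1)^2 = d^4 - 11*d^3/3 + 13*d^2/3 - 5*d/3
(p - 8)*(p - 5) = p^2 - 13*p + 40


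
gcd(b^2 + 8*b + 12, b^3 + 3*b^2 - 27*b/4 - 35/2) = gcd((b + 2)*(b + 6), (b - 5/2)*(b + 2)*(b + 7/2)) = b + 2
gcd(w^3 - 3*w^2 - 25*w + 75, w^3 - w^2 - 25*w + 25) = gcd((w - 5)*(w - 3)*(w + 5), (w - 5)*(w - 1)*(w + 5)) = w^2 - 25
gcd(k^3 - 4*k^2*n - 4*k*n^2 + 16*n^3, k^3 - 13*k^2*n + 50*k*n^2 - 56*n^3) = k^2 - 6*k*n + 8*n^2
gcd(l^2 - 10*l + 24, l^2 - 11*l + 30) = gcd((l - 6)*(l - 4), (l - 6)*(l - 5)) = l - 6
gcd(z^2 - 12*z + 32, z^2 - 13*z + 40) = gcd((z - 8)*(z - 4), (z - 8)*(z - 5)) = z - 8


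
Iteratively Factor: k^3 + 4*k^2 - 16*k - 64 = (k + 4)*(k^2 - 16) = (k - 4)*(k + 4)*(k + 4)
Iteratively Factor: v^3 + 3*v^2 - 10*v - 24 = (v + 4)*(v^2 - v - 6) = (v - 3)*(v + 4)*(v + 2)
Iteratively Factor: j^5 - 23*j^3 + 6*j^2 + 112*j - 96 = (j - 4)*(j^4 + 4*j^3 - 7*j^2 - 22*j + 24) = (j - 4)*(j - 2)*(j^3 + 6*j^2 + 5*j - 12) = (j - 4)*(j - 2)*(j - 1)*(j^2 + 7*j + 12) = (j - 4)*(j - 2)*(j - 1)*(j + 3)*(j + 4)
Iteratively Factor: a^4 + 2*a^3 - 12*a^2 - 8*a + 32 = (a + 4)*(a^3 - 2*a^2 - 4*a + 8) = (a - 2)*(a + 4)*(a^2 - 4) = (a - 2)^2*(a + 4)*(a + 2)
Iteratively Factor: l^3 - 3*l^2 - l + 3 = (l - 1)*(l^2 - 2*l - 3) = (l - 3)*(l - 1)*(l + 1)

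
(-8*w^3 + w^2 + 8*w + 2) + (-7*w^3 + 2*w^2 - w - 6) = -15*w^3 + 3*w^2 + 7*w - 4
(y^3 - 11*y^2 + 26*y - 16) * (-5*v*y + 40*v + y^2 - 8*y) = -5*v*y^4 + 95*v*y^3 - 570*v*y^2 + 1120*v*y - 640*v + y^5 - 19*y^4 + 114*y^3 - 224*y^2 + 128*y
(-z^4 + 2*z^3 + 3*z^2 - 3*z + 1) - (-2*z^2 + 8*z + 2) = -z^4 + 2*z^3 + 5*z^2 - 11*z - 1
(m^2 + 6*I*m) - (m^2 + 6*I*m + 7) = -7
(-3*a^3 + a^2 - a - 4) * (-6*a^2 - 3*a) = 18*a^5 + 3*a^4 + 3*a^3 + 27*a^2 + 12*a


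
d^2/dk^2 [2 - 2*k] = 0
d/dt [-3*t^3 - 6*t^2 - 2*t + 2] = -9*t^2 - 12*t - 2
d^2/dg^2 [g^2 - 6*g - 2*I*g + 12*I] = 2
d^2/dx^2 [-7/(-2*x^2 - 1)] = 28*(6*x^2 - 1)/(2*x^2 + 1)^3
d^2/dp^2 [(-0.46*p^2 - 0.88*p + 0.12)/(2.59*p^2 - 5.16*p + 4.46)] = (-24.101504*p^3 + 36.711696*p^2 + 51.369024*p - 55.1864)/(17.373979*p^6 - 103.841388*p^5 + 296.63529*p^4 - 495.01944*p^3 + 510.80826*p^2 - 307.921968*p + 88.716536)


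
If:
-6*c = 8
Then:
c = -4/3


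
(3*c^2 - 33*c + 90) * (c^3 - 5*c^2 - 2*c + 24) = 3*c^5 - 48*c^4 + 249*c^3 - 312*c^2 - 972*c + 2160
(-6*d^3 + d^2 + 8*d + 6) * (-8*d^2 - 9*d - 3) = 48*d^5 + 46*d^4 - 55*d^3 - 123*d^2 - 78*d - 18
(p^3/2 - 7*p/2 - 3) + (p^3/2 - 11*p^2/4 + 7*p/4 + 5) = p^3 - 11*p^2/4 - 7*p/4 + 2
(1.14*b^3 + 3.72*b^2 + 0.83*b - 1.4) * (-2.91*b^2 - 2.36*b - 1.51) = -3.3174*b^5 - 13.5156*b^4 - 12.9159*b^3 - 3.502*b^2 + 2.0507*b + 2.114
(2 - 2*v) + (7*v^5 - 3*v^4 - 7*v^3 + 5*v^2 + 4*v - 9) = 7*v^5 - 3*v^4 - 7*v^3 + 5*v^2 + 2*v - 7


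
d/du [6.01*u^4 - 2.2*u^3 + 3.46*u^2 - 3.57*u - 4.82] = 24.04*u^3 - 6.6*u^2 + 6.92*u - 3.57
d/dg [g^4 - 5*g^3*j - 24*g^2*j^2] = g*(4*g^2 - 15*g*j - 48*j^2)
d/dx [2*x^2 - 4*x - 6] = 4*x - 4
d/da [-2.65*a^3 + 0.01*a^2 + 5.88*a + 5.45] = -7.95*a^2 + 0.02*a + 5.88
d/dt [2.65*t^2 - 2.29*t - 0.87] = 5.3*t - 2.29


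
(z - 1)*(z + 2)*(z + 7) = z^3 + 8*z^2 + 5*z - 14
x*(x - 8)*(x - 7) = x^3 - 15*x^2 + 56*x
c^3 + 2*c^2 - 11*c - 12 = (c - 3)*(c + 1)*(c + 4)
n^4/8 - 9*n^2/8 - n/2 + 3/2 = (n/4 + 1/2)*(n/2 + 1)*(n - 3)*(n - 1)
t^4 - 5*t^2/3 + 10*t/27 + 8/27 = (t - 1)*(t - 2/3)*(t + 1/3)*(t + 4/3)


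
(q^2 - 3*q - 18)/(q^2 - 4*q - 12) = (q + 3)/(q + 2)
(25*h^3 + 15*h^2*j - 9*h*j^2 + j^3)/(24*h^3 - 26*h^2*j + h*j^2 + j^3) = (25*h^3 + 15*h^2*j - 9*h*j^2 + j^3)/(24*h^3 - 26*h^2*j + h*j^2 + j^3)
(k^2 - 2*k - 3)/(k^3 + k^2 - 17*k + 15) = (k + 1)/(k^2 + 4*k - 5)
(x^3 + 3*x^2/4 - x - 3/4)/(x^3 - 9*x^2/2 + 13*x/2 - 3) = (4*x^2 + 7*x + 3)/(2*(2*x^2 - 7*x + 6))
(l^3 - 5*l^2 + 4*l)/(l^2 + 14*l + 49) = l*(l^2 - 5*l + 4)/(l^2 + 14*l + 49)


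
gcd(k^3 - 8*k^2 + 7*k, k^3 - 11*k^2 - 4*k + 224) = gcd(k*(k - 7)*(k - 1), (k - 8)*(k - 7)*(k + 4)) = k - 7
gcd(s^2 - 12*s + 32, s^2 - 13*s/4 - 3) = s - 4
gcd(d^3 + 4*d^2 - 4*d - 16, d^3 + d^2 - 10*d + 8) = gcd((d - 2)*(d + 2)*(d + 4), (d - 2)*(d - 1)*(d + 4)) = d^2 + 2*d - 8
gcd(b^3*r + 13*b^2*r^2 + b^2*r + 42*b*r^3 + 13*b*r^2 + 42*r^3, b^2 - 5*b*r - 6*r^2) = 1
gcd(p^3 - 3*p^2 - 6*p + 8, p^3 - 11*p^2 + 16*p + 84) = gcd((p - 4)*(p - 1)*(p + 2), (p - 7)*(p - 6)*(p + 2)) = p + 2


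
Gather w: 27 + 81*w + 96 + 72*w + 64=153*w + 187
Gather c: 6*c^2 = 6*c^2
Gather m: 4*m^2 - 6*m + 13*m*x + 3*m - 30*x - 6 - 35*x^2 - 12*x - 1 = 4*m^2 + m*(13*x - 3) - 35*x^2 - 42*x - 7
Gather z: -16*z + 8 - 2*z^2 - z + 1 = -2*z^2 - 17*z + 9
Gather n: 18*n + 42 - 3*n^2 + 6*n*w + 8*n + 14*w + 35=-3*n^2 + n*(6*w + 26) + 14*w + 77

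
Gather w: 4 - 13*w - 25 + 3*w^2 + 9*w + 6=3*w^2 - 4*w - 15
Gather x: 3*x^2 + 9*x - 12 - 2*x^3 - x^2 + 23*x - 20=-2*x^3 + 2*x^2 + 32*x - 32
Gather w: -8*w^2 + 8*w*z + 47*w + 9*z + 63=-8*w^2 + w*(8*z + 47) + 9*z + 63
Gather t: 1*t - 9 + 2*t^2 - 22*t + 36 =2*t^2 - 21*t + 27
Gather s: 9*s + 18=9*s + 18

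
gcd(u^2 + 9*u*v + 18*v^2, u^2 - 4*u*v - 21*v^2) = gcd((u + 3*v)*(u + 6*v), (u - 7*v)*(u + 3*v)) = u + 3*v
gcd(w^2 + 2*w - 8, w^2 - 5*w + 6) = w - 2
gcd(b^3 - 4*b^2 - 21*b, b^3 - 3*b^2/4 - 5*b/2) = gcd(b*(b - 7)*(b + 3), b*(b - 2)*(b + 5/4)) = b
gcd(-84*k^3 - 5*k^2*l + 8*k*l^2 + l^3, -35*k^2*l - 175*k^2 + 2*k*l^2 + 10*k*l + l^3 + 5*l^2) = 7*k + l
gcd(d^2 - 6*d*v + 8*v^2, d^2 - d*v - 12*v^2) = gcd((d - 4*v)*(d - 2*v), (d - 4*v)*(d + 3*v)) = -d + 4*v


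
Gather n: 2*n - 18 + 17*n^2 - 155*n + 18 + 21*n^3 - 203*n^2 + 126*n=21*n^3 - 186*n^2 - 27*n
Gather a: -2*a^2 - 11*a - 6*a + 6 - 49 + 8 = -2*a^2 - 17*a - 35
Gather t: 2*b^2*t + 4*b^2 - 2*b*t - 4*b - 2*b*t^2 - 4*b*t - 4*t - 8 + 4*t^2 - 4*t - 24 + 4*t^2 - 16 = 4*b^2 - 4*b + t^2*(8 - 2*b) + t*(2*b^2 - 6*b - 8) - 48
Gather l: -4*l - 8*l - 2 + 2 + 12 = 12 - 12*l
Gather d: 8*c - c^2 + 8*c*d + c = -c^2 + 8*c*d + 9*c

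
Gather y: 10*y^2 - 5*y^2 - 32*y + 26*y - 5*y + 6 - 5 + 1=5*y^2 - 11*y + 2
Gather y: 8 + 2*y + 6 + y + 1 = 3*y + 15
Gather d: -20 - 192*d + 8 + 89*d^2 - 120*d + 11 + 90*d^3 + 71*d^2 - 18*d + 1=90*d^3 + 160*d^2 - 330*d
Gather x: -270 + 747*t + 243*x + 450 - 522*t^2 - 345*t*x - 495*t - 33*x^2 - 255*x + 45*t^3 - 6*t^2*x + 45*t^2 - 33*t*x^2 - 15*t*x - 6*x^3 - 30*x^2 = 45*t^3 - 477*t^2 + 252*t - 6*x^3 + x^2*(-33*t - 63) + x*(-6*t^2 - 360*t - 12) + 180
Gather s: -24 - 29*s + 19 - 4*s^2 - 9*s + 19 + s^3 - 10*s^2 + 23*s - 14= s^3 - 14*s^2 - 15*s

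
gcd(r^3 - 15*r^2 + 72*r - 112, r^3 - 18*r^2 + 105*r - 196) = r^2 - 11*r + 28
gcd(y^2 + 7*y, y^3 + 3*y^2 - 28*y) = y^2 + 7*y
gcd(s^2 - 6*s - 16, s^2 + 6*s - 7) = 1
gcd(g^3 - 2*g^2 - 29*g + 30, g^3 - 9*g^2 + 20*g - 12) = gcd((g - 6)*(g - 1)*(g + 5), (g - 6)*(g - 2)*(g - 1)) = g^2 - 7*g + 6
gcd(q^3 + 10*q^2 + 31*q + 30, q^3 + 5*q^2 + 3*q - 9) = q + 3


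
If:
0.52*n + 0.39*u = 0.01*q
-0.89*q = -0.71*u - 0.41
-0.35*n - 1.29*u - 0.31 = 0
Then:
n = 0.23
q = 0.22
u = -0.30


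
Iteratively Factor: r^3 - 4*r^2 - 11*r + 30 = (r + 3)*(r^2 - 7*r + 10) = (r - 2)*(r + 3)*(r - 5)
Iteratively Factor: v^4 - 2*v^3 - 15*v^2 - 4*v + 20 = (v - 5)*(v^3 + 3*v^2 - 4) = (v - 5)*(v - 1)*(v^2 + 4*v + 4) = (v - 5)*(v - 1)*(v + 2)*(v + 2)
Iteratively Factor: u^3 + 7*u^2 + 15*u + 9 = (u + 3)*(u^2 + 4*u + 3) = (u + 3)^2*(u + 1)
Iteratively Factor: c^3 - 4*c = (c + 2)*(c^2 - 2*c) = c*(c + 2)*(c - 2)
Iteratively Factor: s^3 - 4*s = (s - 2)*(s^2 + 2*s) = (s - 2)*(s + 2)*(s)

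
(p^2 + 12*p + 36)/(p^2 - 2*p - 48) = (p + 6)/(p - 8)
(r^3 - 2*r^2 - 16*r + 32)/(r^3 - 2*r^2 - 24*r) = (r^2 - 6*r + 8)/(r*(r - 6))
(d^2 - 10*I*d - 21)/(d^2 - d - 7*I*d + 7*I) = (d - 3*I)/(d - 1)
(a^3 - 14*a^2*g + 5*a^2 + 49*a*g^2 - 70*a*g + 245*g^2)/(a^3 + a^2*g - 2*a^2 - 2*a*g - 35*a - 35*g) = (a^2 - 14*a*g + 49*g^2)/(a^2 + a*g - 7*a - 7*g)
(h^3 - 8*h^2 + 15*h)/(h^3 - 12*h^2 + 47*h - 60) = h/(h - 4)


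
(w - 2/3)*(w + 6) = w^2 + 16*w/3 - 4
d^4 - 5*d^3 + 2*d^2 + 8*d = d*(d - 4)*(d - 2)*(d + 1)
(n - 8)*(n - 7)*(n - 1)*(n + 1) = n^4 - 15*n^3 + 55*n^2 + 15*n - 56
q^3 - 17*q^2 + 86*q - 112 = (q - 8)*(q - 7)*(q - 2)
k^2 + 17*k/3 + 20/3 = (k + 5/3)*(k + 4)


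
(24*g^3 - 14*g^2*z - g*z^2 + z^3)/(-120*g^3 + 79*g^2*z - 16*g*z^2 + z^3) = (-8*g^2 + 2*g*z + z^2)/(40*g^2 - 13*g*z + z^2)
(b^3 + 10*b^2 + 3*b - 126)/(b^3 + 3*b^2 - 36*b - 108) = (b^2 + 4*b - 21)/(b^2 - 3*b - 18)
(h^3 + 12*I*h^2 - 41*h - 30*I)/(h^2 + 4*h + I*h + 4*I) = (h^2 + 11*I*h - 30)/(h + 4)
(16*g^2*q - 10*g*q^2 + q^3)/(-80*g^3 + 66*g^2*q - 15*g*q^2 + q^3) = q/(-5*g + q)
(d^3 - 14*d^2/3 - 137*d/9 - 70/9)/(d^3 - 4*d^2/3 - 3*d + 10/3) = (3*d^2 - 19*d - 14)/(3*(d^2 - 3*d + 2))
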